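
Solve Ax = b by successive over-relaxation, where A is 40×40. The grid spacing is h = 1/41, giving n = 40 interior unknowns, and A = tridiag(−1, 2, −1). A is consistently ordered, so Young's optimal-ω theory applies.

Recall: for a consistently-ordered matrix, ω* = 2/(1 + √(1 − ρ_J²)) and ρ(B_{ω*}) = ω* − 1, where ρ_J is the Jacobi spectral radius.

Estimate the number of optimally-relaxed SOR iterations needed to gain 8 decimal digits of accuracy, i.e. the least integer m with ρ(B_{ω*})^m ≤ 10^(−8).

spectrum of D⁻¹(L+U) = {cos(kπ/41) : 1≤k≤40}; ρ_J = cos(π/41) = 0.9970658.
√(1−ρ_J²) = |sin(π/41)| = 0.0765493
ω* = 2/(1 + 0.0765493) = 2/1.0765493 = 1.8577877.
ρ_SOR = ω* − 1 ≈ 0.8577877.
For 8 digits: m = 8·ln10 / (−ln 0.8577877) = 18.4207/0.153399 = 120.084; round up → m = 121.

m = 121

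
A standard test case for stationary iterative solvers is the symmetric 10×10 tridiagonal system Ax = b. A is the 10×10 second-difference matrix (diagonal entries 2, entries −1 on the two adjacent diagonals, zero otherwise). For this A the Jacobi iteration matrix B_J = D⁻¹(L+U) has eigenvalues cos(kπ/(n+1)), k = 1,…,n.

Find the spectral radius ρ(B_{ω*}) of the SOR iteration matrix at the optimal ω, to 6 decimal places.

ρ_J = max_k |cos(kπ/11)| = cos(π/11) = 0.959493
√(1−ρ_J²) simplifies to sin(π/11) = 0.2817326.
So ω* = 2/1.2817326 = 1.560388 (Young).
ρ_SOR = ω* − 1 = 1.560388 − 1 = 0.560388.

ρ_SOR = 0.560388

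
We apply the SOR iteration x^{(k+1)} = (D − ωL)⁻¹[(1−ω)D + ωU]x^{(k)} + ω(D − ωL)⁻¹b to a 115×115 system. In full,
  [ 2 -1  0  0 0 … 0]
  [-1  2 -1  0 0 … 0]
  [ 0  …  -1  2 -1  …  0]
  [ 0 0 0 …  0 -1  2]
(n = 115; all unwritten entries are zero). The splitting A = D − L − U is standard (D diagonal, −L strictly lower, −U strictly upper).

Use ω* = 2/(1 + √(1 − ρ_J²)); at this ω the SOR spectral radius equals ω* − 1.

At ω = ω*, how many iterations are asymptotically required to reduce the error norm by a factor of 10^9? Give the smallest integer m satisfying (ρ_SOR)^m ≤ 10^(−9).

m = 383

spectrum of D⁻¹(L+U) = {cos(kπ/116) : 1≤k≤115}; ρ_J = cos(π/116) = 0.9996333.
√(1−ρ_J²) = |sin(π/116)| = 0.0270794
ω* = 2 / (1 + 0.0270794) = 2 / 1.0270794 ≈ 1.9472691.
ρ(B_{ω*}) = ω*−1 = 0.9472691
ρ_SOR^m ≤ 10^(−9) ⇔ m ≥ 9·ln10/(−ln 0.9472691) = 20.7233/0.0541721 = 382.546; m = ⌈382.546⌉ = 383.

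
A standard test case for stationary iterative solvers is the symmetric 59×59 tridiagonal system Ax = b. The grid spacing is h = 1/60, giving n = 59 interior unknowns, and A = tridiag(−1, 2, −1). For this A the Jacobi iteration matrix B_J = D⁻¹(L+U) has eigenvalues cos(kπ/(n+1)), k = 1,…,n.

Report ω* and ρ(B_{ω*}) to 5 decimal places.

With n=59, ρ(Jacobi) = cos(π/60) = 0.99863.
√(1−ρ_J²) = |sin(π/60)| = 0.052336
[ω*] 2 ÷ (1 + 0.052336) = 2 ÷ 1.052336 = 1.90053.
ρ(B_{ω*}) = ω*−1 = 0.90053

ω* = 1.90053, ρ_SOR = 0.90053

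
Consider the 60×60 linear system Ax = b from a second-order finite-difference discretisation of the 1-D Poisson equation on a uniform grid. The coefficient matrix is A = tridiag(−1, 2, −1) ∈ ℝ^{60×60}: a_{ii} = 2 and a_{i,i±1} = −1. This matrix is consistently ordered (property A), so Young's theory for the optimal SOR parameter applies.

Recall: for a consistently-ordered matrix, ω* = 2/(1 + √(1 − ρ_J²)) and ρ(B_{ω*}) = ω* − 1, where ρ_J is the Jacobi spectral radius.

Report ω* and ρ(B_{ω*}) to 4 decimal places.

With n=60, ρ(Jacobi) = cos(π/61) = 0.9987.
√(1 − cos²(π/61)) = sin(π/61) ≈ 0.05148.
ω* = 2 / (1 + 0.05148) = 2 / 1.05148 ≈ 1.9021.
ρ_SOR = ω* − 1 ≈ 0.9021.

ω* = 1.9021, ρ_SOR = 0.9021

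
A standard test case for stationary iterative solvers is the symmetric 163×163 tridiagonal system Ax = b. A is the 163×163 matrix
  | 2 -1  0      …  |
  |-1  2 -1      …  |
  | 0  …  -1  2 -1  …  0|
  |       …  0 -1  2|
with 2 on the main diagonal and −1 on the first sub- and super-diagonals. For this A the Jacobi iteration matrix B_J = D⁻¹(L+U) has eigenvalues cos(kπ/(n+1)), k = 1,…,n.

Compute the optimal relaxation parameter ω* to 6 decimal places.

With n=163, ρ(Jacobi) = cos(π/164) = 0.999817.
√(1 − cos²(π/164)) = sin(π/164) ≈ 0.0191549.
Young: ω* = 2/(1+√(1−ρ_J²)) = 2/(1+0.0191549) = 2/1.0191549 = 1.962410.
ρ_SOR = ω* − 1 = 1.962410 − 1 = 0.962410.

ω* = 1.962410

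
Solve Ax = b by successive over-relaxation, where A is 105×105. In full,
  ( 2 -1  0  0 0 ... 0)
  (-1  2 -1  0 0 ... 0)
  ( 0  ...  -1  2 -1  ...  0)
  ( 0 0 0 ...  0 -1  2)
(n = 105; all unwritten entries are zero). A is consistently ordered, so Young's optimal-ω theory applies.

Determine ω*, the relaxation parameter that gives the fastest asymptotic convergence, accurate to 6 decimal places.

n=105: λ(B_J) = 1 − λ(A)/2 = cos(kπ/106); k=1 gives ρ_J = 0.999561.
1 − cos²(π/106) = sin²(π/106) ⇒ √(1−ρ_J²) = sin(π/106) = 0.0296333.
ω* = 2/(1 + 0.0296333) = 2/1.0296333 = 1.942439.
ρ_SOR = ω* − 1 ≈ 0.942439.

ω* = 1.942439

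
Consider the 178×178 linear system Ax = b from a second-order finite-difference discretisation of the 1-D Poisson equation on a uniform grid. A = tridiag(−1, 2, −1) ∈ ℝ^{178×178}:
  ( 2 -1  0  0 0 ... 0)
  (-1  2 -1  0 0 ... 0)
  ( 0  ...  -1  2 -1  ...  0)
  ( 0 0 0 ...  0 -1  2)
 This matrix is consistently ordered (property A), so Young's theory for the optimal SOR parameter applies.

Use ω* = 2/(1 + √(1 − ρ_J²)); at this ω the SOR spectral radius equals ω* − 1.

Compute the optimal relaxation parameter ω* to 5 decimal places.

spectrum of D⁻¹(L+U) = {cos(kπ/179) : 1≤k≤178}; ρ_J = cos(π/179) = 0.99985.
√(1−ρ_J²) simplifies to sin(π/179) = 0.017550.
ω* = 2/(1 + 0.017550) = 2/1.017550 = 1.96551.
At ω = 1.96551 every |λ(B_ω)| = ω−1, so ρ_SOR = 0.96551.

ω* = 1.96551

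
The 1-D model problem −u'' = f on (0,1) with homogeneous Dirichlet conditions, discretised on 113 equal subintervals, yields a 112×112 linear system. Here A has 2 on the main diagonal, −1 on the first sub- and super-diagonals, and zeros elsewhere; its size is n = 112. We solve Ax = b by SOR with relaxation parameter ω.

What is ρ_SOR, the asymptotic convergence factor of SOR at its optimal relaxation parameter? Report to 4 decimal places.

ρ_SOR = 0.9459

[ρ_J] n=112: ρ(B_J) = cos(π/(n+1)) = cos(π/113) = 0.9996.
√(1−ρ_J²) = |sin(π/113)| = 0.02780
Young: ω* = 2/(1+√(1−ρ_J²)) = 2/(1+0.02780) = 2/1.02780 = 1.9459.
At ω = 1.9459 every |λ(B_ω)| = ω−1, so ρ_SOR = 0.9459.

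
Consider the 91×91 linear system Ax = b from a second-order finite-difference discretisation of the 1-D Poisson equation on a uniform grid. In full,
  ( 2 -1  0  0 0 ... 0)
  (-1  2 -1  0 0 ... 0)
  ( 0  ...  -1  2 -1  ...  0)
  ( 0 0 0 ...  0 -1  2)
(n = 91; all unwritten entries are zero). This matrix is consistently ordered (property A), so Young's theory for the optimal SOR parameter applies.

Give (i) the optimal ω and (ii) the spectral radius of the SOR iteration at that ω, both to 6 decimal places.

spectrum of D⁻¹(L+U) = {cos(kπ/92) : 1≤k≤91}; ρ_J = cos(π/92) = 0.999417.
root = sin(π/92) = 0.0341411  (since 1−cos² = sin²).
Young: ω* = 2/(1+√(1−ρ_J²)) = 2/(1+0.0341411) = 2/1.0341411 = 1.933972.
Hence ρ(B_{ω*}) = 1.933972 − 1 = 0.933972.

ω* = 1.933972, ρ_SOR = 0.933972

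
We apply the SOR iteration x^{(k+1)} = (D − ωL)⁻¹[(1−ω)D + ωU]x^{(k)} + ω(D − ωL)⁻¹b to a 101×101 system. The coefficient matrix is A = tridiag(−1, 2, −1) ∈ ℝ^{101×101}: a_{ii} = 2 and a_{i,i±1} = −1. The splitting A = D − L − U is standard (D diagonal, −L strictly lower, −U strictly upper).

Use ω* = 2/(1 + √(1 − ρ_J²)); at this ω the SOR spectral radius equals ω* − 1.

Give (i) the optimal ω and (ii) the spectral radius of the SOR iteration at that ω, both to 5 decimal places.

ω* = 1.94025, ρ_SOR = 0.94025

spectrum of D⁻¹(L+U) = {cos(kπ/102) : 1≤k≤101}; ρ_J = cos(π/102) = 0.99953.
1 − cos²(π/102) = sin²(π/102) ⇒ √(1−ρ_J²) = sin(π/102) = 0.030795.
[ω*] 2 ÷ (1 + 0.030795) = 2 ÷ 1.030795 = 1.94025.
and ρ(B_{ω*}) = 1.94025 − 1 = 0.94025.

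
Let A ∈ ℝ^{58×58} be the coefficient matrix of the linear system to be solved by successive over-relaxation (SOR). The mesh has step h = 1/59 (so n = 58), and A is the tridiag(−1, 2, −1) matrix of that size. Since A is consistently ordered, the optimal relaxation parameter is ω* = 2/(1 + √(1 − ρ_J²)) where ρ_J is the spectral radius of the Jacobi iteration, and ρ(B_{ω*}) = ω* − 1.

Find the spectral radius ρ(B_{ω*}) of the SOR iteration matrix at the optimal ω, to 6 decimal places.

n=58: λ(B_J) = 1 − λ(A)/2 = cos(kπ/59); k=1 gives ρ_J = 0.998583.
√(1 − cos²(π/59)) = sin(π/59) ≈ 0.0532222.
ω* = 2/(1 + 0.0532222) = 2/1.0532222 = 1.898935.
ρ_SOR = ω* − 1 = 1.898935 − 1 = 0.898935.

ρ_SOR = 0.898935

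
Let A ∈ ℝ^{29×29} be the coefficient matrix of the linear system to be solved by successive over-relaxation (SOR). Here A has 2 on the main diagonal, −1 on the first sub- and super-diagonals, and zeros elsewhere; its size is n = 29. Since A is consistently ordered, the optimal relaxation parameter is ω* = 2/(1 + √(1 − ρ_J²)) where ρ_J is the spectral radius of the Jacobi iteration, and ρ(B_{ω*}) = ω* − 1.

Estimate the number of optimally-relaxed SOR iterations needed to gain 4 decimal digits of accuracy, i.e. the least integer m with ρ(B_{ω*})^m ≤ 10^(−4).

m = 44

½·tridiag(1,0,1) at n=29: λ_k = cos(kπ/30); max |λ| at k=1 ⇒ ρ_J = cos(π/30) ≈ 0.9945219.
root = sin(π/30) = 0.1045285  (since 1−cos² = sin²).
Then 2/(1+√(1−ρ_J²)) = 2/(1+0.1045285); ω* = 2/1.1045285 = 1.8107274.
Hence ρ(B_{ω*}) = 1.8107274 − 1 = 0.8107274.
4·ln10 = 9.21034; −ln(0.8107274) = 0.209823; m = ⌈9.21034/0.209823⌉ = ⌈43.896⌉ = 44.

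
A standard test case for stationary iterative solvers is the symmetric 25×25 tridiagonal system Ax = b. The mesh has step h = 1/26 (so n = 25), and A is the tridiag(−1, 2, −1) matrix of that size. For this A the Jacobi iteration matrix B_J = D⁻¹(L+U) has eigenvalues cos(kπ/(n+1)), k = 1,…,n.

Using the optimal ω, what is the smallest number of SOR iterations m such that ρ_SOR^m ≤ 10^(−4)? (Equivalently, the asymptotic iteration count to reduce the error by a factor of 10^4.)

m = 39

ρ_J = max_k |cos(kπ/26)| = cos(π/26) = 0.9927089
1 − cos²(π/26) = sin²(π/26) ⇒ √(1−ρ_J²) = sin(π/26) = 0.1205367.
ω* = 2/(1+0.1205367) = 1.7848590
ρ_SOR = ω* − 1 = 1.7848590 − 1 = 0.7848590.
For 4 digits: m = 4·ln10 / (−ln 0.7848590) = 9.21034/0.242251 = 38.020; round up → m = 39.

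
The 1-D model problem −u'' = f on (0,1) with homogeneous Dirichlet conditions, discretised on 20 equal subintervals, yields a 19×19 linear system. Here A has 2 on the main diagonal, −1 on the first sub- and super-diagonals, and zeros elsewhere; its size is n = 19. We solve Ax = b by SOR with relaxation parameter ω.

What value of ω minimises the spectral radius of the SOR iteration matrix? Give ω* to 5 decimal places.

ρ_J = max_k |cos(kπ/20)| = cos(π/20) = 0.98769
√(1 − cos²(π/20)) = sin(π/20) ≈ 0.156434.
[ω*] 2 ÷ (1 + 0.156434) = 2 ÷ 1.156434 = 1.72945.
Hence ρ(B_{ω*}) = 1.72945 − 1 = 0.72945.

ω* = 1.72945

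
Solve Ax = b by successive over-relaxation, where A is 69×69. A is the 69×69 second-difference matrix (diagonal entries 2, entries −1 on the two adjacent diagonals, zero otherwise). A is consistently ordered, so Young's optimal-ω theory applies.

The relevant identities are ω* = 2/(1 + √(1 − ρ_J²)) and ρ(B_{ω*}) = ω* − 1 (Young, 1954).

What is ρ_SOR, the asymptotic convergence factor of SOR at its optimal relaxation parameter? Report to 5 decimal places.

ρ_SOR = 0.91412

ρ_J = max_k |cos(kπ/70)| = cos(π/70) = 0.99899
√(1−ρ_J²) simplifies to sin(π/70) = 0.044865.
ω* = 2 / (1 + 0.044865) = 2 / 1.044865 ≈ 1.91412.
and ρ(B_{ω*}) = 1.91412 − 1 = 0.91412.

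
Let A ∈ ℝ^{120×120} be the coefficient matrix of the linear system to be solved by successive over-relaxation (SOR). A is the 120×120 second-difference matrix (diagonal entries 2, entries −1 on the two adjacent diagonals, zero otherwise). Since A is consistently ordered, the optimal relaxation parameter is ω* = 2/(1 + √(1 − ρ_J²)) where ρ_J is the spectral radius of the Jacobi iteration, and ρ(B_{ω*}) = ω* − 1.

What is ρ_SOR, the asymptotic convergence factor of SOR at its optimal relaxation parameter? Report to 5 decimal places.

ρ_SOR = 0.94939

spectrum of D⁻¹(L+U) = {cos(kπ/121) : 1≤k≤120}; ρ_J = cos(π/121) = 0.99966.
√(1−ρ_J²) simplifies to sin(π/121) = 0.025961.
Young: ω* = 2/(1+√(1−ρ_J²)) = 2/(1+0.025961) = 2/1.025961 = 1.94939.
Hence ρ(B_{ω*}) = 1.94939 − 1 = 0.94939.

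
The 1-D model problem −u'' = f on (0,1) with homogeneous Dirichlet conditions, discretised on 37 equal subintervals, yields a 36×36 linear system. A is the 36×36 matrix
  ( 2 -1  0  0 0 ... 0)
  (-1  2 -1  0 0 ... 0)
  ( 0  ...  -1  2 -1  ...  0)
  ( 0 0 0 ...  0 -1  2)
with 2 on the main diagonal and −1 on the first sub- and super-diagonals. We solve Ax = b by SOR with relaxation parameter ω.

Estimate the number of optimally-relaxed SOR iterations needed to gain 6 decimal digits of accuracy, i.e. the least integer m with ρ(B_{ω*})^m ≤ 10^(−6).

½·tridiag(1,0,1) at n=36: λ_k = cos(kπ/37); max |λ| at k=1 ⇒ ρ_J = cos(π/37) ≈ 0.9963975.
√(1−ρ_J²) simplifies to sin(π/37) = 0.0848059.
So ω* = 2/1.0848059 = 1.8436478 (Young).
[ρ_SOR] ω* − 1 = 0.8436478.
(0.8436478)^m ≤ 10^{−6}  ⇒  m·ln(0.8436478) ≤ −6·ln10  ⇒  m ≥ 81.258  ⇒  m = 82

m = 82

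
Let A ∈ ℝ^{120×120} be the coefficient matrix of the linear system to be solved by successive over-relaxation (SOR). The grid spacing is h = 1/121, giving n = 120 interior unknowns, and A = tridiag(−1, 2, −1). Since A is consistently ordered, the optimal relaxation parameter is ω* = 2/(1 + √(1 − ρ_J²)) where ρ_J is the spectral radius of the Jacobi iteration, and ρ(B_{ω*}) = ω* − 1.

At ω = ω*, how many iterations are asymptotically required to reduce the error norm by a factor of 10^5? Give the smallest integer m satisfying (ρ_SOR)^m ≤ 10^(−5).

With n=120, ρ(Jacobi) = cos(π/121) = 0.9996630.
root = sin(π/121) = 0.0259607  (since 1−cos² = sin²).
[ω*] 2 ÷ (1 + 0.0259607) = 2 ÷ 1.0259607 = 1.9493924.
ρ_SOR = ω* − 1 ≈ 0.9493924.
ρ_SOR^m ≤ 10^(−5) ⇔ m ≥ 5·ln10/(−ln 0.9493924) = 11.5129/0.0519331 = 221.687; m = ⌈221.687⌉ = 222.

m = 222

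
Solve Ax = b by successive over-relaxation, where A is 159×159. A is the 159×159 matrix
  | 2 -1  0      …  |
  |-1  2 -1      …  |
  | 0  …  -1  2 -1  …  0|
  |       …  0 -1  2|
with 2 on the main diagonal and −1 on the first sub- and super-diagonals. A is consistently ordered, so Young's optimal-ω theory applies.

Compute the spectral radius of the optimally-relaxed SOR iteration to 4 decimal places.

ρ_SOR = 0.9615

[ρ_J] n=159: ρ(B_J) = cos(π/(n+1)) = cos(π/160) = 0.9998.
√(1−ρ_J²) simplifies to sin(π/160) = 0.01963.
Then 2/(1+√(1−ρ_J²)) = 2/(1+0.01963); ω* = 2/1.01963 = 1.9615.
At ω = 1.9615 every |λ(B_ω)| = ω−1, so ρ_SOR = 0.9615.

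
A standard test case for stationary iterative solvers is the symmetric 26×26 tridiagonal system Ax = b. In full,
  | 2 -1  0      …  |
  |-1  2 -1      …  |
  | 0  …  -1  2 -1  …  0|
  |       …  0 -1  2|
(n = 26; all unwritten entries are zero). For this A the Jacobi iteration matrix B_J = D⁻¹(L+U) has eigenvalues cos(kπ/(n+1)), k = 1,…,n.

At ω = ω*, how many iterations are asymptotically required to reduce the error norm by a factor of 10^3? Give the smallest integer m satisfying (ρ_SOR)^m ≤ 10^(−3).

B_J for the 26×26 system has eigenvalues cos(kπ/27); ρ_J = cos(π/27) = 0.9932384.
root = sin(π/27) = 0.1160929  (since 1−cos² = sin²).
Young: ω* = 2/(1+√(1−ρ_J²)) = 2/(1+0.1160929) = 2/1.1160929 = 1.7919655.
At ω = 1.7919655 every |λ(B_ω)| = ω−1, so ρ_SOR = 0.7919655.
For 3 digits: m = 3·ln10 / (−ln 0.7919655) = 6.90776/0.233237 = 29.617; round up → m = 30.

m = 30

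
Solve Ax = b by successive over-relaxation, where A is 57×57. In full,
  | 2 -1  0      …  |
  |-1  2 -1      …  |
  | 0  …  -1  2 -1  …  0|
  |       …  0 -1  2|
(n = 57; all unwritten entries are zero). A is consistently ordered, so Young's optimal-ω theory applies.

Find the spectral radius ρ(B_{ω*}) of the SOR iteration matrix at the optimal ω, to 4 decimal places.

ρ_SOR = 0.8973

½·tridiag(1,0,1) at n=57: λ_k = cos(kπ/58); max |λ| at k=1 ⇒ ρ_J = cos(π/58) ≈ 0.9985.
root = sin(π/58) = 0.05414  (since 1−cos² = sin²).
ω* = 2/(1+0.05414) = 1.8973
Hence ρ(B_{ω*}) = 1.8973 − 1 = 0.8973.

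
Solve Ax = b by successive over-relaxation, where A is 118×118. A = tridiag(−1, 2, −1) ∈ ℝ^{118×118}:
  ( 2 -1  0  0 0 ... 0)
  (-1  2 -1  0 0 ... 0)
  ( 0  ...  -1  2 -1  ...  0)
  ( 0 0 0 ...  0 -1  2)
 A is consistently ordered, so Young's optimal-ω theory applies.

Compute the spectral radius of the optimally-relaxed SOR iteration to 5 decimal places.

ρ_J = max_k |cos(kπ/119)| = cos(π/119) = 0.99965
√(1 − cos²(π/119)) = sin(π/119) ≈ 0.026397.
Then 2/(1+√(1−ρ_J²)) = 2/(1+0.026397); ω* = 2/1.026397 = 1.94856.
Hence ρ(B_{ω*}) = 1.94856 − 1 = 0.94856.

ρ_SOR = 0.94856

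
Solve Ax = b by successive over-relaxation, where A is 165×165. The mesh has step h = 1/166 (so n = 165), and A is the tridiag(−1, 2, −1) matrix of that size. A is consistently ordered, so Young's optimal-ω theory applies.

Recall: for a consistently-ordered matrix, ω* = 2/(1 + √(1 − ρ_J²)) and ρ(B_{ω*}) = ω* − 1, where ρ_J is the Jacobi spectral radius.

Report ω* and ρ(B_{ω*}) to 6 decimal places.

ω* = 1.962855, ρ_SOR = 0.962855

[ρ_J] n=165: ρ(B_J) = cos(π/(n+1)) = cos(π/166) = 0.999821.
1 − cos²(π/166) = sin²(π/166) ⇒ √(1−ρ_J²) = sin(π/166) = 0.0189241.
ω* = 2/(1 + 0.0189241) = 2/1.0189241 = 1.962855.
ρ_SOR = ω* − 1 ≈ 0.962855.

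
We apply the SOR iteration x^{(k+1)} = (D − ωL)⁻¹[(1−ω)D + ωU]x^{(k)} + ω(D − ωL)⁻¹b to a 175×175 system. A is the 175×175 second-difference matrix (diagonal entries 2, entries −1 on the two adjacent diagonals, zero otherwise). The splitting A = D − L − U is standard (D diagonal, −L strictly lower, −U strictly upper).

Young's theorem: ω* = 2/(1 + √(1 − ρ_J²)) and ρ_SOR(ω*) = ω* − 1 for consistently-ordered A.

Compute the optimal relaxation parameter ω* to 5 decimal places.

ρ_J = max_k |cos(kπ/176)| = cos(π/176) = 0.99984
√(1−ρ_J²) simplifies to sin(π/176) = 0.017849.
Then 2/(1+√(1−ρ_J²)) = 2/(1+0.017849); ω* = 2/1.017849 = 1.96493.
At ω = 1.96493 every |λ(B_ω)| = ω−1, so ρ_SOR = 0.96493.

ω* = 1.96493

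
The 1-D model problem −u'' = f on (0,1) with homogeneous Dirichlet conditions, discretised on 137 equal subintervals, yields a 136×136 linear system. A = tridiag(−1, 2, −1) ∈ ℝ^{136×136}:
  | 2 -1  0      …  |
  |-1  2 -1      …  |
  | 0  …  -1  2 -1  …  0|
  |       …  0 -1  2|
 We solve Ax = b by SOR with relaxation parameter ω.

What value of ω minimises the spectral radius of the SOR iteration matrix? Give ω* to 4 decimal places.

ρ_J = max_k |cos(kπ/137)| = cos(π/137) = 0.9997
root = sin(π/137) = 0.02293  (since 1−cos² = sin²).
Then 2/(1+√(1−ρ_J²)) = 2/(1+0.02293); ω* = 2/1.02293 = 1.9552.
and ρ(B_{ω*}) = 1.9552 − 1 = 0.9552.

ω* = 1.9552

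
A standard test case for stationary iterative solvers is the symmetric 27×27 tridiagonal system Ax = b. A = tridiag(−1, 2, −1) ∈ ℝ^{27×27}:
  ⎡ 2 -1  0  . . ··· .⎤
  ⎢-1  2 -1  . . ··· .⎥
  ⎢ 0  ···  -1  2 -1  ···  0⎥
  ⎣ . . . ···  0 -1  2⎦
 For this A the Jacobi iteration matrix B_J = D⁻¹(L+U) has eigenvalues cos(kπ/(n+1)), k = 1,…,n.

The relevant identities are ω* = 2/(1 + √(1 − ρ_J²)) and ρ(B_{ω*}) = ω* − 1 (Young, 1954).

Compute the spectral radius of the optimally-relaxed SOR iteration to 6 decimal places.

[ρ_J] n=27: ρ(B_J) = cos(π/(n+1)) = cos(π/28) = 0.993712.
1 − cos²(π/28) = sin²(π/28) ⇒ √(1−ρ_J²) = sin(π/28) = 0.1119645.
So ω* = 2/1.1119645 = 1.798619 (Young).
ρ_SOR = ω* − 1 ≈ 0.798619.

ρ_SOR = 0.798619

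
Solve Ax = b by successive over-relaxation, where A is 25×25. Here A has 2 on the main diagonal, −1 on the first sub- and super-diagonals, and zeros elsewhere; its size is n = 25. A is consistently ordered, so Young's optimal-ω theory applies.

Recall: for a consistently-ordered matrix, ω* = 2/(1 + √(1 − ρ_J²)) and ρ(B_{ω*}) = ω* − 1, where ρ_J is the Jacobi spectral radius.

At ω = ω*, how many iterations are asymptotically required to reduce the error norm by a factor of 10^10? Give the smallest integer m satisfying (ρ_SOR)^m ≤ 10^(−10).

B_J for the 25×25 system has eigenvalues cos(kπ/26); ρ_J = cos(π/26) = 0.9927089.
√(1−ρ_J²) simplifies to sin(π/26) = 0.1205367.
[ω*] 2 ÷ (1 + 0.1205367) = 2 ÷ 1.1205367 = 1.7848590.
ρ(B_{ω*}) = ω*−1 = 0.7848590
ρ_SOR^m ≤ 10^(−10) ⇔ m ≥ 10·ln10/(−ln 0.7848590) = 23.0259/0.242251 = 95.050; m = ⌈95.050⌉ = 96.

m = 96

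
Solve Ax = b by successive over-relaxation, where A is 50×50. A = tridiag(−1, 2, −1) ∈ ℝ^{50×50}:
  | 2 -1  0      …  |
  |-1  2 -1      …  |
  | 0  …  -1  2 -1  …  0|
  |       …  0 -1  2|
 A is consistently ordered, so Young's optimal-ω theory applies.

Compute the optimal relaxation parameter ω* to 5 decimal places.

spectrum of D⁻¹(L+U) = {cos(kπ/51) : 1≤k≤50}; ρ_J = cos(π/51) = 0.99810.
1 − cos²(π/51) = sin²(π/51) ⇒ √(1−ρ_J²) = sin(π/51) = 0.061561.
ω* = 2 / (1 + 0.061561) = 2 / 1.061561 ≈ 1.88402.
ρ_SOR = ω* − 1 = 1.88402 − 1 = 0.88402.

ω* = 1.88402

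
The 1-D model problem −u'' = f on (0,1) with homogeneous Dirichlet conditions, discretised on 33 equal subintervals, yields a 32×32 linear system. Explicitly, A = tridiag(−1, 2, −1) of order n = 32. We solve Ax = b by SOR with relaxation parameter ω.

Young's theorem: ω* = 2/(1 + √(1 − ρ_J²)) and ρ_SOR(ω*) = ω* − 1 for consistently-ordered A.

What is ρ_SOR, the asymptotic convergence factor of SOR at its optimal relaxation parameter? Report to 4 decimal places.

ρ_SOR = 0.8264

With n=32, ρ(Jacobi) = cos(π/33) = 0.9955.
√(1 − cos²(π/33)) = sin(π/33) ≈ 0.09506.
So ω* = 2/1.09506 = 1.8264 (Young).
[ρ_SOR] ω* − 1 = 0.8264.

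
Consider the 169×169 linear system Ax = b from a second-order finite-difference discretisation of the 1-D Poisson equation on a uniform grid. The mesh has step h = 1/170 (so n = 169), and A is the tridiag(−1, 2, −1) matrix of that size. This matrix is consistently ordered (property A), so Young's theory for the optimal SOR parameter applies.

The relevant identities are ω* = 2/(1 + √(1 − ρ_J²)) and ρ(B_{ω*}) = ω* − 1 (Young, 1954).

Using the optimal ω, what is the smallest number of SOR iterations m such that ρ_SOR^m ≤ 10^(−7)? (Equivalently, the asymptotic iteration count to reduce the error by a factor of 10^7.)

m = 437

With n=169, ρ(Jacobi) = cos(π/170) = 0.9998293.
root = sin(π/170) = 0.0184789  (since 1−cos² = sin²).
ω* = 2/(1+0.0184789) = 1.9637127
ρ(B_{ω*}) = ω*−1 = 0.9637127
m ≥ 7·ln10 / (−ln 0.9637127) = 436.071; smallest integer m = 437.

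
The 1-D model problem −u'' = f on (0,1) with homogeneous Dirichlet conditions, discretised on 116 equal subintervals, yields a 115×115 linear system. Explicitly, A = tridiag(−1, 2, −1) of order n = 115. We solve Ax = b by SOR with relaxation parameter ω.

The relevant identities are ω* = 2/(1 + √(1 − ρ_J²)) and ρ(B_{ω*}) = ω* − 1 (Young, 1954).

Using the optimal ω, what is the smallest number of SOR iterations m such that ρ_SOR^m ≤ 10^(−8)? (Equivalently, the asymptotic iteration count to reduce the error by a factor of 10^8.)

B_J for the 115×115 system has eigenvalues cos(kπ/116); ρ_J = cos(π/116) = 0.9996333.
√(1−ρ_J²) = |sin(π/116)| = 0.0270794
ω* = 2/(1+0.0270794) = 1.9472691
ρ_SOR = ω* − 1 ≈ 0.9472691.
For 8 digits: m = 8·ln10 / (−ln 0.9472691) = 18.4207/0.0541721 = 340.040; round up → m = 341.

m = 341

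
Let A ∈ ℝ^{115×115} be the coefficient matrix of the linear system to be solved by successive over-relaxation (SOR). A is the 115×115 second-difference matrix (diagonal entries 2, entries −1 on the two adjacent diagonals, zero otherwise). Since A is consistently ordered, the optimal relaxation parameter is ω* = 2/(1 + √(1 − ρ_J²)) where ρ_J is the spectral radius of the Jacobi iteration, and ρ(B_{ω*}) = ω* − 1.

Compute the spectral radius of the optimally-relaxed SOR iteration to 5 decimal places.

B_J for the 115×115 system has eigenvalues cos(kπ/116); ρ_J = cos(π/116) = 0.99963.
root = sin(π/116) = 0.027079  (since 1−cos² = sin²).
ω* = 2/(1 + 0.027079) = 2/1.027079 = 1.94727.
ρ(B_{ω*}) = ω*−1 = 0.94727

ρ_SOR = 0.94727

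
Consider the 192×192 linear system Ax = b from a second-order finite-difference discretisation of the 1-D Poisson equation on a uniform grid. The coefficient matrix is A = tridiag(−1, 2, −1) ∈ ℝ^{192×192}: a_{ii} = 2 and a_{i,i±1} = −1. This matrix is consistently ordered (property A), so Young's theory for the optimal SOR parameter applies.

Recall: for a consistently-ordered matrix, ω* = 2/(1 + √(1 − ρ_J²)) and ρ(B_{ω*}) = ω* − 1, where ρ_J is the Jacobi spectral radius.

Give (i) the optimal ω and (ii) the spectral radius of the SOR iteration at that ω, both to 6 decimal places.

½·tridiag(1,0,1) at n=192: λ_k = cos(kπ/193); max |λ| at k=1 ⇒ ρ_J = cos(π/193) ≈ 0.999868.
√(1 − cos²(π/193)) = sin(π/193) ≈ 0.0162770.
ω* = 2 / (1 + 0.0162770) = 2 / 1.0162770 ≈ 1.967967.
At ω = 1.967967 every |λ(B_ω)| = ω−1, so ρ_SOR = 0.967967.

ω* = 1.967967, ρ_SOR = 0.967967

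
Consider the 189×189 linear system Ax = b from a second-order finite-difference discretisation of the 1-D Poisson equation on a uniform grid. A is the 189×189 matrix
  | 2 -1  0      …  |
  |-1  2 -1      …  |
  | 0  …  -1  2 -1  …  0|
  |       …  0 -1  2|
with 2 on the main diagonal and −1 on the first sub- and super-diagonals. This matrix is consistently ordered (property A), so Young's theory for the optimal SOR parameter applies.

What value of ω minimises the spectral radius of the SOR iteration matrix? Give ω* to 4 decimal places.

ω* = 1.9675

½·tridiag(1,0,1) at n=189: λ_k = cos(kπ/190); max |λ| at k=1 ⇒ ρ_J = cos(π/190) ≈ 0.9999.
√(1 − cos²(π/190)) = sin(π/190) ≈ 0.01653.
ω* = 2/(1 + 0.01653) = 2/1.01653 = 1.9675.
Hence ρ(B_{ω*}) = 1.9675 − 1 = 0.9675.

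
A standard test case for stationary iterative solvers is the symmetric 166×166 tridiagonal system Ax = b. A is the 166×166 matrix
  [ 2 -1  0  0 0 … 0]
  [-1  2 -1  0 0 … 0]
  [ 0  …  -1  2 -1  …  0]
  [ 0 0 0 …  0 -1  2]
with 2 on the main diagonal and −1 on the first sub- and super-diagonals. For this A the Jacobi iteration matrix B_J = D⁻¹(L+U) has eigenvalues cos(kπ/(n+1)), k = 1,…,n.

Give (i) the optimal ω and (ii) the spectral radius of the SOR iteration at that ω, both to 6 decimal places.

spectrum of D⁻¹(L+U) = {cos(kπ/167) : 1≤k≤166}; ρ_J = cos(π/167) = 0.999823.
1 − cos²(π/167) = sin²(π/167) ⇒ √(1−ρ_J²) = sin(π/167) = 0.0188108.
[ω*] 2 ÷ (1 + 0.0188108) = 2 ÷ 1.0188108 = 1.963073.
and ρ(B_{ω*}) = 1.963073 − 1 = 0.963073.

ω* = 1.963073, ρ_SOR = 0.963073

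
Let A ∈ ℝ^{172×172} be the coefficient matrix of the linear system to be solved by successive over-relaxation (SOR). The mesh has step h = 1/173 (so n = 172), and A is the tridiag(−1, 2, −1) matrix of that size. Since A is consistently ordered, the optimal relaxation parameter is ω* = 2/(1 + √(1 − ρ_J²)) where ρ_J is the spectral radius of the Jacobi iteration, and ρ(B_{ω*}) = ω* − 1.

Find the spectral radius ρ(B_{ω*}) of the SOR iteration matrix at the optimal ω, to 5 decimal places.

ρ_SOR = 0.96433

B_J for the 172×172 system has eigenvalues cos(kπ/173); ρ_J = cos(π/173) = 0.99984.
√(1−ρ_J²) simplifies to sin(π/173) = 0.018158.
ω* = 2/(1 + 0.018158) = 2/1.018158 = 1.96433.
[ρ_SOR] ω* − 1 = 0.96433.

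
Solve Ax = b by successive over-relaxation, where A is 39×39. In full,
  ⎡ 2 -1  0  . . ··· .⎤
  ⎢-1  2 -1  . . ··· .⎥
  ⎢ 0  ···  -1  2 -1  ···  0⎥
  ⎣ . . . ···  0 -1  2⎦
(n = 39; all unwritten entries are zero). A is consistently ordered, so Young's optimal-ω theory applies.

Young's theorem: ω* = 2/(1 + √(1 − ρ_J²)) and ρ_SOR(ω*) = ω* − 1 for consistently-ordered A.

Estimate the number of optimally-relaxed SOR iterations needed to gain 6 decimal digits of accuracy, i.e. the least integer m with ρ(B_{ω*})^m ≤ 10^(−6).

[ρ_J] n=39: ρ(B_J) = cos(π/(n+1)) = cos(π/40) = 0.9969173.
√(1−ρ_J²) = |sin(π/40)| = 0.0784591
Young: ω* = 2/(1+√(1−ρ_J²)) = 2/(1+0.0784591) = 2/1.0784591 = 1.8544978.
ρ_SOR = ω* − 1 ≈ 0.8544978.
Need (0.8544978)^m ≤ 10^(−6): m ≥ 6·ln10/|ln 0.8544978| = 13.8155/0.157241 = 87.862 ⇒ m = 88.

m = 88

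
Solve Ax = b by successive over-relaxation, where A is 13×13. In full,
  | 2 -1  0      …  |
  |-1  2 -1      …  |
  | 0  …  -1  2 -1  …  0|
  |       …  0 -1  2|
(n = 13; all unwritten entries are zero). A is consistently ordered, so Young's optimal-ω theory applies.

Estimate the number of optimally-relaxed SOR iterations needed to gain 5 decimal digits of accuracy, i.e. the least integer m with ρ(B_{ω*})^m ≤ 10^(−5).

n=13: λ(B_J) = 1 − λ(A)/2 = cos(kπ/14); k=1 gives ρ_J = 0.9749279.
√(1 − cos²(π/14)) = sin(π/14) ≈ 0.2225209.
Young: ω* = 2/(1+√(1−ρ_J²)) = 2/(1+0.2225209) = 2/1.2225209 = 1.6359639.
ρ_SOR = ω* − 1 = 1.6359639 − 1 = 0.6359639.
(0.6359639)^m ≤ 10^{−5}  ⇒  m·ln(0.6359639) ≤ −5·ln10  ⇒  m ≥ 25.437  ⇒  m = 26

m = 26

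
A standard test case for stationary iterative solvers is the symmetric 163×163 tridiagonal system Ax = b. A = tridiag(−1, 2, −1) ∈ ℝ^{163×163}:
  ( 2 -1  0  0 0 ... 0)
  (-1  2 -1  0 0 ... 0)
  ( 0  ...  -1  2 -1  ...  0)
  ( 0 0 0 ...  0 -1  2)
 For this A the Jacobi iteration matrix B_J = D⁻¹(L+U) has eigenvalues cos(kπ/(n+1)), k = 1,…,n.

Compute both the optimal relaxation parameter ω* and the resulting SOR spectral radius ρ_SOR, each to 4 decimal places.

B_J for the 163×163 system has eigenvalues cos(kπ/164); ρ_J = cos(π/164) = 0.9998.
√(1 − cos²(π/164)) = sin(π/164) ≈ 0.01915.
ω* = 2/(1 + 0.01915) = 2/1.01915 = 1.9624.
[ρ_SOR] ω* − 1 = 0.9624.

ω* = 1.9624, ρ_SOR = 0.9624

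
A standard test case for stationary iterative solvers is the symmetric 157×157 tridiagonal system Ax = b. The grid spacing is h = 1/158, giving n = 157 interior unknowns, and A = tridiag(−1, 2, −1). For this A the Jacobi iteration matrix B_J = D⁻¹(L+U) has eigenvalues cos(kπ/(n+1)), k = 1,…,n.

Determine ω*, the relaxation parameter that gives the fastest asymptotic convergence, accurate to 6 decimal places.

ω* = 1.961011

spectrum of D⁻¹(L+U) = {cos(kπ/158) : 1≤k≤157}; ρ_J = cos(π/158) = 0.999802.
√(1−ρ_J²) simplifies to sin(π/158) = 0.0198822.
Then 2/(1+√(1−ρ_J²)) = 2/(1+0.0198822); ω* = 2/1.0198822 = 1.961011.
ρ(B_{ω*}) = ω*−1 = 0.961011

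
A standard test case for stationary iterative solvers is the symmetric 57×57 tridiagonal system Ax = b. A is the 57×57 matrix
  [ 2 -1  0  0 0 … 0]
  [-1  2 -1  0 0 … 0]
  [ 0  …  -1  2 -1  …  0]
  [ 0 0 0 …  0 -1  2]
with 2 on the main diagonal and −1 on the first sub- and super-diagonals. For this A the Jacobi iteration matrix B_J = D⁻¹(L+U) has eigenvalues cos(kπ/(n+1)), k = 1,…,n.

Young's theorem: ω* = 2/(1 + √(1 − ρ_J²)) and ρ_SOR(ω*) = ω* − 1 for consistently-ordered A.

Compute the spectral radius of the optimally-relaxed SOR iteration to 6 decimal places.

With n=57, ρ(Jacobi) = cos(π/58) = 0.998533.
1 − cos²(π/58) = sin²(π/58) ⇒ √(1−ρ_J²) = sin(π/58) = 0.0541389.
[ω*] 2 ÷ (1 + 0.0541389) = 2 ÷ 1.0541389 = 1.897283.
At ω = 1.897283 every |λ(B_ω)| = ω−1, so ρ_SOR = 0.897283.

ρ_SOR = 0.897283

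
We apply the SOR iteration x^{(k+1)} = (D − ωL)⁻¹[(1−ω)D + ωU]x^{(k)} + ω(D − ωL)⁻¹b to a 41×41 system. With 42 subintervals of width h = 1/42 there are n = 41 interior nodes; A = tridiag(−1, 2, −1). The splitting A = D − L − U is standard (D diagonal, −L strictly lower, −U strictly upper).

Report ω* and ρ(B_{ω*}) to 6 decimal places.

ρ_J = max_k |cos(kπ/42)| = cos(π/42) = 0.997204
√(1−ρ_J²) = |sin(π/42)| = 0.0747301
Then 2/(1+√(1−ρ_J²)) = 2/(1+0.0747301); ω* = 2/1.0747301 = 1.860932.
At ω = 1.860932 every |λ(B_ω)| = ω−1, so ρ_SOR = 0.860932.

ω* = 1.860932, ρ_SOR = 0.860932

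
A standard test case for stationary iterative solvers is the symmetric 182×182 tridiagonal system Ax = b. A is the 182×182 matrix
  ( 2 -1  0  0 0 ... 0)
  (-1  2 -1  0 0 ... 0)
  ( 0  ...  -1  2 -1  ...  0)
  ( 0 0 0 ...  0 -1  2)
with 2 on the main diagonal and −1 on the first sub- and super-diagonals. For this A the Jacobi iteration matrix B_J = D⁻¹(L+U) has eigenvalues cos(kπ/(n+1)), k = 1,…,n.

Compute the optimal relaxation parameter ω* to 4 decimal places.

With n=182, ρ(Jacobi) = cos(π/183) = 0.9999.
1 − cos²(π/183) = sin²(π/183) ⇒ √(1−ρ_J²) = sin(π/183) = 0.01717.
ω* = 2/(1+0.01717) = 1.9662
and ρ(B_{ω*}) = 1.9662 − 1 = 0.9662.

ω* = 1.9662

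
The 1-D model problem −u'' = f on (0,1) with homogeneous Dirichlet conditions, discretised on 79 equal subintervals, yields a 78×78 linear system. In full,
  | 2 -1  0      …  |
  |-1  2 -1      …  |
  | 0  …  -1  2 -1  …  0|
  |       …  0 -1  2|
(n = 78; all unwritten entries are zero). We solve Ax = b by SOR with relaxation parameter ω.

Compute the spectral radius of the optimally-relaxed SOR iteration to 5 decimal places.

ρ_SOR = 0.92353

ρ_J = max_k |cos(kπ/79)| = cos(π/79) = 0.99921
1 − cos²(π/79) = sin²(π/79) ⇒ √(1−ρ_J²) = sin(π/79) = 0.039757.
ω* = 2/(1+0.039757) = 1.92353
and ρ(B_{ω*}) = 1.92353 − 1 = 0.92353.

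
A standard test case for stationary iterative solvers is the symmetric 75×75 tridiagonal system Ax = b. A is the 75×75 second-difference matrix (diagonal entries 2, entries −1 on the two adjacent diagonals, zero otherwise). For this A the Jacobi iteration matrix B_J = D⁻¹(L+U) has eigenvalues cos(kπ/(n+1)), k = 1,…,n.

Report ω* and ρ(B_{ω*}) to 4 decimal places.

n=75: λ(B_J) = 1 − λ(A)/2 = cos(kπ/76); k=1 gives ρ_J = 0.9991.
√(1−ρ_J²) simplifies to sin(π/76) = 0.04132.
ω* = 2/(1+0.04132) = 1.9206
At ω = 1.9206 every |λ(B_ω)| = ω−1, so ρ_SOR = 0.9206.

ω* = 1.9206, ρ_SOR = 0.9206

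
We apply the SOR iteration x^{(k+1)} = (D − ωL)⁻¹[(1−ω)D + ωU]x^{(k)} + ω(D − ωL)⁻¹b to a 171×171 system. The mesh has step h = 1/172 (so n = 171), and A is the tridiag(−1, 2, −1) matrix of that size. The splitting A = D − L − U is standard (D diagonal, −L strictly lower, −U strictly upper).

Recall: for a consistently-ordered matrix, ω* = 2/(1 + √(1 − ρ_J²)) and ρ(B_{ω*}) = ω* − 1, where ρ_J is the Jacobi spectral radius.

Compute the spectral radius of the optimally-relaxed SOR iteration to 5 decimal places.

ρ_SOR = 0.96413

spectrum of D⁻¹(L+U) = {cos(kπ/172) : 1≤k≤171}; ρ_J = cos(π/172) = 0.99983.
√(1−ρ_J²) simplifies to sin(π/172) = 0.018264.
So ω* = 2/1.018264 = 1.96413 (Young).
and ρ(B_{ω*}) = 1.96413 − 1 = 0.96413.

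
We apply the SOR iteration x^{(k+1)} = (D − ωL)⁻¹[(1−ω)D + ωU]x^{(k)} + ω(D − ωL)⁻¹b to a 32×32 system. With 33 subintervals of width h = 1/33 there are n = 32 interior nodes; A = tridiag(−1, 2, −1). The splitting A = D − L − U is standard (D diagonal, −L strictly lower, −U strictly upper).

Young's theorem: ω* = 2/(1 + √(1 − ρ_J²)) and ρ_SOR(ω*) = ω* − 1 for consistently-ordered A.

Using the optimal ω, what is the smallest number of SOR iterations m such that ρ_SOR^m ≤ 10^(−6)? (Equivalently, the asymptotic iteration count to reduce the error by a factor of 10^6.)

m = 73

½·tridiag(1,0,1) at n=32: λ_k = cos(kπ/33); max |λ| at k=1 ⇒ ρ_J = cos(π/33) ≈ 0.9954719.
root = sin(π/33) = 0.0950560  (since 1−cos² = sin²).
So ω* = 2/1.0950560 = 1.8263906 (Young).
ρ(B_{ω*}) = ω*−1 = 0.8263906
6·ln10 = 13.8155; −ln(0.8263906) = 0.190688; m = ⌈13.8155/0.190688⌉ = ⌈72.451⌉ = 73.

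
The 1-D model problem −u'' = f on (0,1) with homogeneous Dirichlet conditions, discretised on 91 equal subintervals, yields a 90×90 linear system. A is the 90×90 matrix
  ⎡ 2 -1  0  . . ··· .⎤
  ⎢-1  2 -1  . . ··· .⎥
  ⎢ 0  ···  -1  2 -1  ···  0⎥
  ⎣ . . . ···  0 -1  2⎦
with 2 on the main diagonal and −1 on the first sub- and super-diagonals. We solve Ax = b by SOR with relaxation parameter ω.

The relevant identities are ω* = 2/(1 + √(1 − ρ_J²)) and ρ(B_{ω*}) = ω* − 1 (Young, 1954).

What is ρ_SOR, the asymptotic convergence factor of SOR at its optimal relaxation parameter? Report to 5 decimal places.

ρ_J = max_k |cos(kπ/91)| = cos(π/91) = 0.99940
√(1 − cos²(π/91)) = sin(π/91) ≈ 0.034516.
ω* = 2/(1 + 0.034516) = 2/1.034516 = 1.93327.
At ω = 1.93327 every |λ(B_ω)| = ω−1, so ρ_SOR = 0.93327.

ρ_SOR = 0.93327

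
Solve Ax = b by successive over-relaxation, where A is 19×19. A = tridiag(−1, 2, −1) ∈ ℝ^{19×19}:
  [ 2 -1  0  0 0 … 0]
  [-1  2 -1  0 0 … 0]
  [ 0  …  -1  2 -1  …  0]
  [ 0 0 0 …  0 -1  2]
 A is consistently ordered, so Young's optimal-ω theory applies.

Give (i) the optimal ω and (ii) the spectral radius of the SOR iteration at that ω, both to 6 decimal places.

n=19: λ(B_J) = 1 − λ(A)/2 = cos(kπ/20); k=1 gives ρ_J = 0.987688.
root = sin(π/20) = 0.1564345  (since 1−cos² = sin²).
Then 2/(1+√(1−ρ_J²)) = 2/(1+0.1564345); ω* = 2/1.1564345 = 1.729454.
Hence ρ(B_{ω*}) = 1.729454 − 1 = 0.729454.

ω* = 1.729454, ρ_SOR = 0.729454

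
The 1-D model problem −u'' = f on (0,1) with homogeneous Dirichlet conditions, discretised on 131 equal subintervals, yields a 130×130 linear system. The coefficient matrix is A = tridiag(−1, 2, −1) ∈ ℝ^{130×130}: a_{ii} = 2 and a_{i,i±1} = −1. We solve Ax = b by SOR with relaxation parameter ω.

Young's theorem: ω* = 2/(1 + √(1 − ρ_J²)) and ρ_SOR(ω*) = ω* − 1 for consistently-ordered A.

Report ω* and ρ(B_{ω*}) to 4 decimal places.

ω* = 1.9532, ρ_SOR = 0.9532

[ρ_J] n=130: ρ(B_J) = cos(π/(n+1)) = cos(π/131) = 0.9997.
1 − cos²(π/131) = sin²(π/131) ⇒ √(1−ρ_J²) = sin(π/131) = 0.02398.
[ω*] 2 ÷ (1 + 0.02398) = 2 ÷ 1.02398 = 1.9532.
ρ_SOR = ω* − 1 ≈ 0.9532.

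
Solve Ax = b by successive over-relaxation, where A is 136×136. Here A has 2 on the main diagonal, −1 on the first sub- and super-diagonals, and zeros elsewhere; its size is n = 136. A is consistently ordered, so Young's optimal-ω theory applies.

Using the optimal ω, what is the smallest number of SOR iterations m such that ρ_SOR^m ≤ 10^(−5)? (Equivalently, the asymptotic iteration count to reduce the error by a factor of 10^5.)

With n=136, ρ(Jacobi) = cos(π/137) = 0.9997371.
√(1−ρ_J²) = |sin(π/137)| = 0.0229293
Young: ω* = 2/(1+√(1−ρ_J²)) = 2/(1+0.0229293) = 2/1.0229293 = 1.9551693.
ρ_SOR = ω* − 1 ≈ 0.9551693.
(0.9551693)^m ≤ 10^{−5}  ⇒  m·ln(0.9551693) ≤ −5·ln10  ⇒  m ≥ 251.008  ⇒  m = 252

m = 252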